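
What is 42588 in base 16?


Divide by 16 repeatedly:
42588 ÷ 16 = 2661 remainder 12 (C)
2661 ÷ 16 = 166 remainder 5 (5)
166 ÷ 16 = 10 remainder 6 (6)
10 ÷ 16 = 0 remainder 10 (A)
Reading remainders bottom-up:
= 0xA65C


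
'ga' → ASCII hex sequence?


String: 'ga'  (2 characters)
Per-character ASCII lookup:
  'g': lowercase starts at 97: 'g' = 97 + 6 = 103 → 0x67
  'a': lowercase starts at 97: 'a' = 97 + 0 = 97 → 0x61
= 0x67 0x61


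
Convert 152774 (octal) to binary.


Each octal digit → 3 binary bits:
  1 = 001
  5 = 101
  2 = 010
  7 = 111
  7 = 111
  4 = 100
Concatenate: 001 101 010 111 111 100
= 001101010111111100


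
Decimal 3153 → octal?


Divide by 8 repeatedly:
3153 ÷ 8 = 394 remainder 1
394 ÷ 8 = 49 remainder 2
49 ÷ 8 = 6 remainder 1
6 ÷ 8 = 0 remainder 6
Reading remainders bottom-up:
= 0o6121


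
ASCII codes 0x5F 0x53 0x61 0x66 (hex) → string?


Codes (hex): 0x5F 0x53 0x61 0x66
Per-code ASCII lookup:
  0x5F = 95  (special character) → '_'
  0x53 = 83  (range 65-90: uppercase, 83 - 65 = 18) → 'S'
  0x61 = 97  (range 97-122: lowercase, 97 - 97 = 0) → 'a'
  0x66 = 102  (range 97-122: lowercase, 102 - 97 = 5) → 'f'
= '_Saf'


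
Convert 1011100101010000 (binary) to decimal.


Positional values:
Bit 4: 1 × 2^4 = 16
Bit 6: 1 × 2^6 = 64
Bit 8: 1 × 2^8 = 256
Bit 11: 1 × 2^11 = 2048
Bit 12: 1 × 2^12 = 4096
Bit 13: 1 × 2^13 = 8192
Bit 15: 1 × 2^15 = 32768
Sum = 16 + 64 + 256 + 2048 + 4096 + 8192 + 32768
= 47440


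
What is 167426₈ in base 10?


Positional values:
Position 0: 6 × 8^0 = 6
Position 1: 2 × 8^1 = 16
Position 2: 4 × 8^2 = 256
Position 3: 7 × 8^3 = 3584
Position 4: 6 × 8^4 = 24576
Position 5: 1 × 8^5 = 32768
Sum = 6 + 16 + 256 + 3584 + 24576 + 32768
= 61206


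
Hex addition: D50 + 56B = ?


Align and add column by column (LSB to MSB, each column mod 16 with carry):
  0D50
+ 056B
  ----
  col 0: 0(0) + B(11) + 0 (carry in) = 11 → B(11), carry out 0
  col 1: 5(5) + 6(6) + 0 (carry in) = 11 → B(11), carry out 0
  col 2: D(13) + 5(5) + 0 (carry in) = 18 → 2(2), carry out 1
  col 3: 0(0) + 0(0) + 1 (carry in) = 1 → 1(1), carry out 0
Reading digits MSB→LSB: 12BB
Strip leading zeros: 12BB
= 0x12BB


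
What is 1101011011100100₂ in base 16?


Group into 4-bit nibbles: 1101011011100100
  1101 = D
  0110 = 6
  1110 = E
  0100 = 4
= 0xD6E4


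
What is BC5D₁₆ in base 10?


Positional values:
Position 0: D × 16^0 = 13 × 1 = 13
Position 1: 5 × 16^1 = 5 × 16 = 80
Position 2: C × 16^2 = 12 × 256 = 3072
Position 3: B × 16^3 = 11 × 4096 = 45056
Sum = 13 + 80 + 3072 + 45056
= 48221


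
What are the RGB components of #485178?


Hex: #485178
R = 48₁₆ = 72
G = 51₁₆ = 81
B = 78₁₆ = 120
= RGB(72, 81, 120)


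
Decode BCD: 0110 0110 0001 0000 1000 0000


Each 4-bit group → digit:
  0110 → 6
  0110 → 6
  0001 → 1
  0000 → 0
  1000 → 8
  0000 → 0
= 661080


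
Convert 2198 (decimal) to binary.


Divide by 2 repeatedly:
2198 ÷ 2 = 1099 remainder 0
1099 ÷ 2 = 549 remainder 1
549 ÷ 2 = 274 remainder 1
274 ÷ 2 = 137 remainder 0
137 ÷ 2 = 68 remainder 1
68 ÷ 2 = 34 remainder 0
34 ÷ 2 = 17 remainder 0
17 ÷ 2 = 8 remainder 1
8 ÷ 2 = 4 remainder 0
4 ÷ 2 = 2 remainder 0
2 ÷ 2 = 1 remainder 0
1 ÷ 2 = 0 remainder 1
Reading remainders bottom-up:
= 100010010110


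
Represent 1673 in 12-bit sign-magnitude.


Sign bit: 0 (positive)
Magnitude: 1673 = 11010001001
= 011010001001


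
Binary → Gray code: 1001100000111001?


Binary: 1001100000111001
Gray code: G = B XOR (B >> 1)
B >> 1 = 0100110000011100
1001100000111001 XOR 0100110000011100:
  1 XOR 0 = 1
  0 XOR 1 = 1
  0 XOR 0 = 0
  1 XOR 0 = 1
  1 XOR 1 = 0
  0 XOR 1 = 1
  0 XOR 0 = 0
  0 XOR 0 = 0
  0 XOR 0 = 0
  0 XOR 0 = 0
  1 XOR 0 = 1
  1 XOR 1 = 0
  1 XOR 1 = 0
  0 XOR 1 = 1
  0 XOR 0 = 0
  1 XOR 0 = 1
= 1101010000100101


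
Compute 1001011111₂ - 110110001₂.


Align and subtract column by column (LSB to MSB, borrowing when needed):
  1001011111
- 0110110001
  ----------
  col 0: (1 - 0 borrow-in) - 1 → 1 - 1 = 0, borrow out 0
  col 1: (1 - 0 borrow-in) - 0 → 1 - 0 = 1, borrow out 0
  col 2: (1 - 0 borrow-in) - 0 → 1 - 0 = 1, borrow out 0
  col 3: (1 - 0 borrow-in) - 0 → 1 - 0 = 1, borrow out 0
  col 4: (1 - 0 borrow-in) - 1 → 1 - 1 = 0, borrow out 0
  col 5: (0 - 0 borrow-in) - 1 → borrow from next column: (0+2) - 1 = 1, borrow out 1
  col 6: (1 - 1 borrow-in) - 0 → 0 - 0 = 0, borrow out 0
  col 7: (0 - 0 borrow-in) - 1 → borrow from next column: (0+2) - 1 = 1, borrow out 1
  col 8: (0 - 1 borrow-in) - 1 → borrow from next column: (-1+2) - 1 = 0, borrow out 1
  col 9: (1 - 1 borrow-in) - 0 → 0 - 0 = 0, borrow out 0
Reading bits MSB→LSB: 0010101110
Strip leading zeros: 10101110
= 10101110


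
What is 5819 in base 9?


Divide by 9 repeatedly:
5819 ÷ 9 = 646 remainder 5
646 ÷ 9 = 71 remainder 7
71 ÷ 9 = 7 remainder 8
7 ÷ 9 = 0 remainder 7
Reading remainders bottom-up:
= 7875


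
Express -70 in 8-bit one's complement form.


Original: 01000110
Invert all bits:
  bit 0: 0 → 1
  bit 1: 1 → 0
  bit 2: 0 → 1
  bit 3: 0 → 1
  bit 4: 0 → 1
  bit 5: 1 → 0
  bit 6: 1 → 0
  bit 7: 0 → 1
= 10111001


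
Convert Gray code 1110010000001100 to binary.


Gray code: 1110010000001100
MSB stays the same: 1
Each subsequent bit = prev_binary XOR current_gray:
  B[1] = 1 XOR 1 = 0
  B[2] = 0 XOR 1 = 1
  B[3] = 1 XOR 0 = 1
  B[4] = 1 XOR 0 = 1
  B[5] = 1 XOR 1 = 0
  B[6] = 0 XOR 0 = 0
  B[7] = 0 XOR 0 = 0
  B[8] = 0 XOR 0 = 0
  B[9] = 0 XOR 0 = 0
  B[10] = 0 XOR 0 = 0
  B[11] = 0 XOR 0 = 0
  B[12] = 0 XOR 1 = 1
  B[13] = 1 XOR 1 = 0
  B[14] = 0 XOR 0 = 0
  B[15] = 0 XOR 0 = 0
= 1011100000001000 (47112 decimal)


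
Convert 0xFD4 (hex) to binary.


Each hex digit → 4 binary bits:
  F = 1111
  D = 1101
  4 = 0100
Concatenate: 1111 1101 0100
= 111111010100


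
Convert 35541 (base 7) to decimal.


Positional values (base 7):
  1 × 7^0 = 1 × 1 = 1
  4 × 7^1 = 4 × 7 = 28
  5 × 7^2 = 5 × 49 = 245
  5 × 7^3 = 5 × 343 = 1715
  3 × 7^4 = 3 × 2401 = 7203
Sum = 1 + 28 + 245 + 1715 + 7203
= 9192


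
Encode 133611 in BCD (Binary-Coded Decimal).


Each digit → 4-bit binary:
  1 → 0001
  3 → 0011
  3 → 0011
  6 → 0110
  1 → 0001
  1 → 0001
= 0001 0011 0011 0110 0001 0001


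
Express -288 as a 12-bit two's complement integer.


Original: 000100100000
Step 1 - Invert all bits: 111011011111
Step 2 - Add 1: 111011011111 + 1
= 111011100000 (represents -288)


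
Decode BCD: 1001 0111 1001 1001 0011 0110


Each 4-bit group → digit:
  1001 → 9
  0111 → 7
  1001 → 9
  1001 → 9
  0011 → 3
  0110 → 6
= 979936


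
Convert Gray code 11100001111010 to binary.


Gray code: 11100001111010
MSB stays the same: 1
Each subsequent bit = prev_binary XOR current_gray:
  B[1] = 1 XOR 1 = 0
  B[2] = 0 XOR 1 = 1
  B[3] = 1 XOR 0 = 1
  B[4] = 1 XOR 0 = 1
  B[5] = 1 XOR 0 = 1
  B[6] = 1 XOR 0 = 1
  B[7] = 1 XOR 1 = 0
  B[8] = 0 XOR 1 = 1
  B[9] = 1 XOR 1 = 0
  B[10] = 0 XOR 1 = 1
  B[11] = 1 XOR 0 = 1
  B[12] = 1 XOR 1 = 0
  B[13] = 0 XOR 0 = 0
= 10111110101100 (12204 decimal)


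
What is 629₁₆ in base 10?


Positional values:
Position 0: 9 × 16^0 = 9 × 1 = 9
Position 1: 2 × 16^1 = 2 × 16 = 32
Position 2: 6 × 16^2 = 6 × 256 = 1536
Sum = 9 + 32 + 1536
= 1577


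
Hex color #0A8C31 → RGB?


Hex: #0A8C31
R = 0A₁₆ = 10
G = 8C₁₆ = 140
B = 31₁₆ = 49
= RGB(10, 140, 49)


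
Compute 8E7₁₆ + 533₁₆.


Align and add column by column (LSB to MSB, each column mod 16 with carry):
  08E7
+ 0533
  ----
  col 0: 7(7) + 3(3) + 0 (carry in) = 10 → A(10), carry out 0
  col 1: E(14) + 3(3) + 0 (carry in) = 17 → 1(1), carry out 1
  col 2: 8(8) + 5(5) + 1 (carry in) = 14 → E(14), carry out 0
  col 3: 0(0) + 0(0) + 0 (carry in) = 0 → 0(0), carry out 0
Reading digits MSB→LSB: 0E1A
Strip leading zeros: E1A
= 0xE1A


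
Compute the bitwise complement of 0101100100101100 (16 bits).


Original: 0101100100101100
Invert all bits:
  bit 0: 0 → 1
  bit 1: 1 → 0
  bit 2: 0 → 1
  bit 3: 1 → 0
  bit 4: 1 → 0
  bit 5: 0 → 1
  bit 6: 0 → 1
  bit 7: 1 → 0
  bit 8: 0 → 1
  bit 9: 0 → 1
  bit 10: 1 → 0
  bit 11: 0 → 1
  bit 12: 1 → 0
  bit 13: 1 → 0
  bit 14: 0 → 1
  bit 15: 0 → 1
= 1010011011010011


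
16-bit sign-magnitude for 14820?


Sign bit: 0 (positive)
Magnitude: 14820 = 011100111100100
= 0011100111100100


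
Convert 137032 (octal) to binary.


Each octal digit → 3 binary bits:
  1 = 001
  3 = 011
  7 = 111
  0 = 000
  3 = 011
  2 = 010
Concatenate: 001 011 111 000 011 010
= 001011111000011010


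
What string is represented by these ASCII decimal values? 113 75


Codes (decimal): 113 75
Per-code ASCII lookup:
  113  (range 97-122: lowercase, 113 - 97 = 16) → 'q'
  75  (range 65-90: uppercase, 75 - 65 = 10) → 'K'
= 'qK'


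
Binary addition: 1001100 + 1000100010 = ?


Align and add column by column (LSB to MSB, carry propagating):
  00001001100
+ 01000100010
  -----------
  col 0: 0 + 0 + 0 (carry in) = 0 → bit 0, carry out 0
  col 1: 0 + 1 + 0 (carry in) = 1 → bit 1, carry out 0
  col 2: 1 + 0 + 0 (carry in) = 1 → bit 1, carry out 0
  col 3: 1 + 0 + 0 (carry in) = 1 → bit 1, carry out 0
  col 4: 0 + 0 + 0 (carry in) = 0 → bit 0, carry out 0
  col 5: 0 + 1 + 0 (carry in) = 1 → bit 1, carry out 0
  col 6: 1 + 0 + 0 (carry in) = 1 → bit 1, carry out 0
  col 7: 0 + 0 + 0 (carry in) = 0 → bit 0, carry out 0
  col 8: 0 + 0 + 0 (carry in) = 0 → bit 0, carry out 0
  col 9: 0 + 1 + 0 (carry in) = 1 → bit 1, carry out 0
  col 10: 0 + 0 + 0 (carry in) = 0 → bit 0, carry out 0
Reading bits MSB→LSB: 01001101110
Strip leading zeros: 1001101110
= 1001101110


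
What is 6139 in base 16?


Divide by 16 repeatedly:
6139 ÷ 16 = 383 remainder 11 (B)
383 ÷ 16 = 23 remainder 15 (F)
23 ÷ 16 = 1 remainder 7 (7)
1 ÷ 16 = 0 remainder 1 (1)
Reading remainders bottom-up:
= 0x17FB


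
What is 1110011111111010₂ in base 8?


Group into 3-bit groups: 001110011111111010
  001 = 1
  110 = 6
  011 = 3
  111 = 7
  111 = 7
  010 = 2
= 0o163772


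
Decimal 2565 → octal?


Divide by 8 repeatedly:
2565 ÷ 8 = 320 remainder 5
320 ÷ 8 = 40 remainder 0
40 ÷ 8 = 5 remainder 0
5 ÷ 8 = 0 remainder 5
Reading remainders bottom-up:
= 0o5005


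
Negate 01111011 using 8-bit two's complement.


Original: 01111011
Step 1 - Invert all bits: 10000100
Step 2 - Add 1: 10000100 + 1
= 10000101 (represents -123)


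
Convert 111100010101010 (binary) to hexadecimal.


Group into 4-bit nibbles: 0111100010101010
  0111 = 7
  1000 = 8
  1010 = A
  1010 = A
= 0x78AA


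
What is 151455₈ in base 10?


Positional values:
Position 0: 5 × 8^0 = 5
Position 1: 5 × 8^1 = 40
Position 2: 4 × 8^2 = 256
Position 3: 1 × 8^3 = 512
Position 4: 5 × 8^4 = 20480
Position 5: 1 × 8^5 = 32768
Sum = 5 + 40 + 256 + 512 + 20480 + 32768
= 54061


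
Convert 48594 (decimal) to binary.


Divide by 2 repeatedly:
48594 ÷ 2 = 24297 remainder 0
24297 ÷ 2 = 12148 remainder 1
12148 ÷ 2 = 6074 remainder 0
6074 ÷ 2 = 3037 remainder 0
3037 ÷ 2 = 1518 remainder 1
1518 ÷ 2 = 759 remainder 0
759 ÷ 2 = 379 remainder 1
379 ÷ 2 = 189 remainder 1
189 ÷ 2 = 94 remainder 1
94 ÷ 2 = 47 remainder 0
47 ÷ 2 = 23 remainder 1
23 ÷ 2 = 11 remainder 1
11 ÷ 2 = 5 remainder 1
5 ÷ 2 = 2 remainder 1
2 ÷ 2 = 1 remainder 0
1 ÷ 2 = 0 remainder 1
Reading remainders bottom-up:
= 1011110111010010


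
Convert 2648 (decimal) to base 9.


Divide by 9 repeatedly:
2648 ÷ 9 = 294 remainder 2
294 ÷ 9 = 32 remainder 6
32 ÷ 9 = 3 remainder 5
3 ÷ 9 = 0 remainder 3
Reading remainders bottom-up:
= 3562


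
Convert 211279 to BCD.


Each digit → 4-bit binary:
  2 → 0010
  1 → 0001
  1 → 0001
  2 → 0010
  7 → 0111
  9 → 1001
= 0010 0001 0001 0010 0111 1001


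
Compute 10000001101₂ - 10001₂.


Align and subtract column by column (LSB to MSB, borrowing when needed):
  10000001101
- 00000010001
  -----------
  col 0: (1 - 0 borrow-in) - 1 → 1 - 1 = 0, borrow out 0
  col 1: (0 - 0 borrow-in) - 0 → 0 - 0 = 0, borrow out 0
  col 2: (1 - 0 borrow-in) - 0 → 1 - 0 = 1, borrow out 0
  col 3: (1 - 0 borrow-in) - 0 → 1 - 0 = 1, borrow out 0
  col 4: (0 - 0 borrow-in) - 1 → borrow from next column: (0+2) - 1 = 1, borrow out 1
  col 5: (0 - 1 borrow-in) - 0 → borrow from next column: (-1+2) - 0 = 1, borrow out 1
  col 6: (0 - 1 borrow-in) - 0 → borrow from next column: (-1+2) - 0 = 1, borrow out 1
  col 7: (0 - 1 borrow-in) - 0 → borrow from next column: (-1+2) - 0 = 1, borrow out 1
  col 8: (0 - 1 borrow-in) - 0 → borrow from next column: (-1+2) - 0 = 1, borrow out 1
  col 9: (0 - 1 borrow-in) - 0 → borrow from next column: (-1+2) - 0 = 1, borrow out 1
  col 10: (1 - 1 borrow-in) - 0 → 0 - 0 = 0, borrow out 0
Reading bits MSB→LSB: 01111111100
Strip leading zeros: 1111111100
= 1111111100


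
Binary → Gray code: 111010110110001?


Binary: 111010110110001
Gray code: G = B XOR (B >> 1)
B >> 1 = 011101011011000
111010110110001 XOR 011101011011000:
  1 XOR 0 = 1
  1 XOR 1 = 0
  1 XOR 1 = 0
  0 XOR 1 = 1
  1 XOR 0 = 1
  0 XOR 1 = 1
  1 XOR 0 = 1
  1 XOR 1 = 0
  0 XOR 1 = 1
  1 XOR 0 = 1
  1 XOR 1 = 0
  0 XOR 1 = 1
  0 XOR 0 = 0
  0 XOR 0 = 0
  1 XOR 0 = 1
= 100111101101001


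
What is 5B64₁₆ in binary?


Each hex digit → 4 binary bits:
  5 = 0101
  B = 1011
  6 = 0110
  4 = 0100
Concatenate: 0101 1011 0110 0100
= 0101101101100100


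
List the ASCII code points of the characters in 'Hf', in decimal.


String: 'Hf'  (2 characters)
Per-character ASCII lookup:
  'H': uppercase starts at 65: 'H' = 65 + 7 = 72
  'f': lowercase starts at 97: 'f' = 97 + 5 = 102
= 72 102


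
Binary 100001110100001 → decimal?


Positional values:
Bit 0: 1 × 2^0 = 1
Bit 5: 1 × 2^5 = 32
Bit 7: 1 × 2^7 = 128
Bit 8: 1 × 2^8 = 256
Bit 9: 1 × 2^9 = 512
Bit 14: 1 × 2^14 = 16384
Sum = 1 + 32 + 128 + 256 + 512 + 16384
= 17313


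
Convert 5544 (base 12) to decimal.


Positional values (base 12):
  4 × 12^0 = 4 × 1 = 4
  4 × 12^1 = 4 × 12 = 48
  5 × 12^2 = 5 × 144 = 720
  5 × 12^3 = 5 × 1728 = 8640
Sum = 4 + 48 + 720 + 8640
= 9412


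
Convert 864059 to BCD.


Each digit → 4-bit binary:
  8 → 1000
  6 → 0110
  4 → 0100
  0 → 0000
  5 → 0101
  9 → 1001
= 1000 0110 0100 0000 0101 1001


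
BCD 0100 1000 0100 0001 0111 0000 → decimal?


Each 4-bit group → digit:
  0100 → 4
  1000 → 8
  0100 → 4
  0001 → 1
  0111 → 7
  0000 → 0
= 484170


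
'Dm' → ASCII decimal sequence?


String: 'Dm'  (2 characters)
Per-character ASCII lookup:
  'D': uppercase starts at 65: 'D' = 65 + 3 = 68
  'm': lowercase starts at 97: 'm' = 97 + 12 = 109
= 68 109


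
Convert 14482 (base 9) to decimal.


Positional values (base 9):
  2 × 9^0 = 2 × 1 = 2
  8 × 9^1 = 8 × 9 = 72
  4 × 9^2 = 4 × 81 = 324
  4 × 9^3 = 4 × 729 = 2916
  1 × 9^4 = 1 × 6561 = 6561
Sum = 2 + 72 + 324 + 2916 + 6561
= 9875


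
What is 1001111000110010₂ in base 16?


Group into 4-bit nibbles: 1001111000110010
  1001 = 9
  1110 = E
  0011 = 3
  0010 = 2
= 0x9E32


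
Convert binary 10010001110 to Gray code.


Binary: 10010001110
Gray code: G = B XOR (B >> 1)
B >> 1 = 01001000111
10010001110 XOR 01001000111:
  1 XOR 0 = 1
  0 XOR 1 = 1
  0 XOR 0 = 0
  1 XOR 0 = 1
  0 XOR 1 = 1
  0 XOR 0 = 0
  0 XOR 0 = 0
  1 XOR 0 = 1
  1 XOR 1 = 0
  1 XOR 1 = 0
  0 XOR 1 = 1
= 11011001001


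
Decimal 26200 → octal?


Divide by 8 repeatedly:
26200 ÷ 8 = 3275 remainder 0
3275 ÷ 8 = 409 remainder 3
409 ÷ 8 = 51 remainder 1
51 ÷ 8 = 6 remainder 3
6 ÷ 8 = 0 remainder 6
Reading remainders bottom-up:
= 0o63130


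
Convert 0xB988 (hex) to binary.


Each hex digit → 4 binary bits:
  B = 1011
  9 = 1001
  8 = 1000
  8 = 1000
Concatenate: 1011 1001 1000 1000
= 1011100110001000


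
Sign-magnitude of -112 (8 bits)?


Sign bit: 1 (negative)
Magnitude: 112 = 1110000
= 11110000


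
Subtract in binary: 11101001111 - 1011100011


Align and subtract column by column (LSB to MSB, borrowing when needed):
  11101001111
- 01011100011
  -----------
  col 0: (1 - 0 borrow-in) - 1 → 1 - 1 = 0, borrow out 0
  col 1: (1 - 0 borrow-in) - 1 → 1 - 1 = 0, borrow out 0
  col 2: (1 - 0 borrow-in) - 0 → 1 - 0 = 1, borrow out 0
  col 3: (1 - 0 borrow-in) - 0 → 1 - 0 = 1, borrow out 0
  col 4: (0 - 0 borrow-in) - 0 → 0 - 0 = 0, borrow out 0
  col 5: (0 - 0 borrow-in) - 1 → borrow from next column: (0+2) - 1 = 1, borrow out 1
  col 6: (1 - 1 borrow-in) - 1 → borrow from next column: (0+2) - 1 = 1, borrow out 1
  col 7: (0 - 1 borrow-in) - 1 → borrow from next column: (-1+2) - 1 = 0, borrow out 1
  col 8: (1 - 1 borrow-in) - 0 → 0 - 0 = 0, borrow out 0
  col 9: (1 - 0 borrow-in) - 1 → 1 - 1 = 0, borrow out 0
  col 10: (1 - 0 borrow-in) - 0 → 1 - 0 = 1, borrow out 0
Reading bits MSB→LSB: 10001101100
Strip leading zeros: 10001101100
= 10001101100


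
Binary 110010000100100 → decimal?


Positional values:
Bit 2: 1 × 2^2 = 4
Bit 5: 1 × 2^5 = 32
Bit 10: 1 × 2^10 = 1024
Bit 13: 1 × 2^13 = 8192
Bit 14: 1 × 2^14 = 16384
Sum = 4 + 32 + 1024 + 8192 + 16384
= 25636


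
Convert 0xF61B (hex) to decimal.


Positional values:
Position 0: B × 16^0 = 11 × 1 = 11
Position 1: 1 × 16^1 = 1 × 16 = 16
Position 2: 6 × 16^2 = 6 × 256 = 1536
Position 3: F × 16^3 = 15 × 4096 = 61440
Sum = 11 + 16 + 1536 + 61440
= 63003


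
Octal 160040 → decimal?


Positional values:
Position 0: 0 × 8^0 = 0
Position 1: 4 × 8^1 = 32
Position 2: 0 × 8^2 = 0
Position 3: 0 × 8^3 = 0
Position 4: 6 × 8^4 = 24576
Position 5: 1 × 8^5 = 32768
Sum = 0 + 32 + 0 + 0 + 24576 + 32768
= 57376


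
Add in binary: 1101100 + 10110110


Align and add column by column (LSB to MSB, carry propagating):
  001101100
+ 010110110
  ---------
  col 0: 0 + 0 + 0 (carry in) = 0 → bit 0, carry out 0
  col 1: 0 + 1 + 0 (carry in) = 1 → bit 1, carry out 0
  col 2: 1 + 1 + 0 (carry in) = 2 → bit 0, carry out 1
  col 3: 1 + 0 + 1 (carry in) = 2 → bit 0, carry out 1
  col 4: 0 + 1 + 1 (carry in) = 2 → bit 0, carry out 1
  col 5: 1 + 1 + 1 (carry in) = 3 → bit 1, carry out 1
  col 6: 1 + 0 + 1 (carry in) = 2 → bit 0, carry out 1
  col 7: 0 + 1 + 1 (carry in) = 2 → bit 0, carry out 1
  col 8: 0 + 0 + 1 (carry in) = 1 → bit 1, carry out 0
Reading bits MSB→LSB: 100100010
Strip leading zeros: 100100010
= 100100010


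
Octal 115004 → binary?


Each octal digit → 3 binary bits:
  1 = 001
  1 = 001
  5 = 101
  0 = 000
  0 = 000
  4 = 100
Concatenate: 001 001 101 000 000 100
= 001001101000000100


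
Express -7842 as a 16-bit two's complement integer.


Original: 0001111010100010
Step 1 - Invert all bits: 1110000101011101
Step 2 - Add 1: 1110000101011101 + 1
= 1110000101011110 (represents -7842)


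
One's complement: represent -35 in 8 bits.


Original: 00100011
Invert all bits:
  bit 0: 0 → 1
  bit 1: 0 → 1
  bit 2: 1 → 0
  bit 3: 0 → 1
  bit 4: 0 → 1
  bit 5: 0 → 1
  bit 6: 1 → 0
  bit 7: 1 → 0
= 11011100


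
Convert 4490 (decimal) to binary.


Divide by 2 repeatedly:
4490 ÷ 2 = 2245 remainder 0
2245 ÷ 2 = 1122 remainder 1
1122 ÷ 2 = 561 remainder 0
561 ÷ 2 = 280 remainder 1
280 ÷ 2 = 140 remainder 0
140 ÷ 2 = 70 remainder 0
70 ÷ 2 = 35 remainder 0
35 ÷ 2 = 17 remainder 1
17 ÷ 2 = 8 remainder 1
8 ÷ 2 = 4 remainder 0
4 ÷ 2 = 2 remainder 0
2 ÷ 2 = 1 remainder 0
1 ÷ 2 = 0 remainder 1
Reading remainders bottom-up:
= 1000110001010


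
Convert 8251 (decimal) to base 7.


Divide by 7 repeatedly:
8251 ÷ 7 = 1178 remainder 5
1178 ÷ 7 = 168 remainder 2
168 ÷ 7 = 24 remainder 0
24 ÷ 7 = 3 remainder 3
3 ÷ 7 = 0 remainder 3
Reading remainders bottom-up:
= 33025


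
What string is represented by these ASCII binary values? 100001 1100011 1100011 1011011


Codes (binary): 100001 1100011 1100011 1011011
Per-code ASCII lookup:
  100001 = 33  (special character) → '!'
  1100011 = 99  (range 97-122: lowercase, 99 - 97 = 2) → 'c'
  1100011 = 99  (range 97-122: lowercase, 99 - 97 = 2) → 'c'
  1011011 = 91  (special character) → '['
= '!cc['


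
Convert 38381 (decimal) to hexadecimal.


Divide by 16 repeatedly:
38381 ÷ 16 = 2398 remainder 13 (D)
2398 ÷ 16 = 149 remainder 14 (E)
149 ÷ 16 = 9 remainder 5 (5)
9 ÷ 16 = 0 remainder 9 (9)
Reading remainders bottom-up:
= 0x95ED


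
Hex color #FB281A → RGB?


Hex: #FB281A
R = FB₁₆ = 251
G = 28₁₆ = 40
B = 1A₁₆ = 26
= RGB(251, 40, 26)


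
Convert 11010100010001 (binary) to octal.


Group into 3-bit groups: 011010100010001
  011 = 3
  010 = 2
  100 = 4
  010 = 2
  001 = 1
= 0o32421


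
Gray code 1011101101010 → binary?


Gray code: 1011101101010
MSB stays the same: 1
Each subsequent bit = prev_binary XOR current_gray:
  B[1] = 1 XOR 0 = 1
  B[2] = 1 XOR 1 = 0
  B[3] = 0 XOR 1 = 1
  B[4] = 1 XOR 1 = 0
  B[5] = 0 XOR 0 = 0
  B[6] = 0 XOR 1 = 1
  B[7] = 1 XOR 1 = 0
  B[8] = 0 XOR 0 = 0
  B[9] = 0 XOR 1 = 1
  B[10] = 1 XOR 0 = 1
  B[11] = 1 XOR 1 = 0
  B[12] = 0 XOR 0 = 0
= 1101001001100 (6732 decimal)


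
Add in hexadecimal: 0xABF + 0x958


Align and add column by column (LSB to MSB, each column mod 16 with carry):
  0ABF
+ 0958
  ----
  col 0: F(15) + 8(8) + 0 (carry in) = 23 → 7(7), carry out 1
  col 1: B(11) + 5(5) + 1 (carry in) = 17 → 1(1), carry out 1
  col 2: A(10) + 9(9) + 1 (carry in) = 20 → 4(4), carry out 1
  col 3: 0(0) + 0(0) + 1 (carry in) = 1 → 1(1), carry out 0
Reading digits MSB→LSB: 1417
Strip leading zeros: 1417
= 0x1417


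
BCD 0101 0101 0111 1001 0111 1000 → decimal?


Each 4-bit group → digit:
  0101 → 5
  0101 → 5
  0111 → 7
  1001 → 9
  0111 → 7
  1000 → 8
= 557978


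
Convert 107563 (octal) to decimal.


Positional values:
Position 0: 3 × 8^0 = 3
Position 1: 6 × 8^1 = 48
Position 2: 5 × 8^2 = 320
Position 3: 7 × 8^3 = 3584
Position 4: 0 × 8^4 = 0
Position 5: 1 × 8^5 = 32768
Sum = 3 + 48 + 320 + 3584 + 0 + 32768
= 36723


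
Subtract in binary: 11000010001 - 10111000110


Align and subtract column by column (LSB to MSB, borrowing when needed):
  11000010001
- 10111000110
  -----------
  col 0: (1 - 0 borrow-in) - 0 → 1 - 0 = 1, borrow out 0
  col 1: (0 - 0 borrow-in) - 1 → borrow from next column: (0+2) - 1 = 1, borrow out 1
  col 2: (0 - 1 borrow-in) - 1 → borrow from next column: (-1+2) - 1 = 0, borrow out 1
  col 3: (0 - 1 borrow-in) - 0 → borrow from next column: (-1+2) - 0 = 1, borrow out 1
  col 4: (1 - 1 borrow-in) - 0 → 0 - 0 = 0, borrow out 0
  col 5: (0 - 0 borrow-in) - 0 → 0 - 0 = 0, borrow out 0
  col 6: (0 - 0 borrow-in) - 1 → borrow from next column: (0+2) - 1 = 1, borrow out 1
  col 7: (0 - 1 borrow-in) - 1 → borrow from next column: (-1+2) - 1 = 0, borrow out 1
  col 8: (0 - 1 borrow-in) - 1 → borrow from next column: (-1+2) - 1 = 0, borrow out 1
  col 9: (1 - 1 borrow-in) - 0 → 0 - 0 = 0, borrow out 0
  col 10: (1 - 0 borrow-in) - 1 → 1 - 1 = 0, borrow out 0
Reading bits MSB→LSB: 00001001011
Strip leading zeros: 1001011
= 1001011


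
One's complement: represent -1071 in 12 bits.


Original: 010000101111
Invert all bits:
  bit 0: 0 → 1
  bit 1: 1 → 0
  bit 2: 0 → 1
  bit 3: 0 → 1
  bit 4: 0 → 1
  bit 5: 0 → 1
  bit 6: 1 → 0
  bit 7: 0 → 1
  bit 8: 1 → 0
  bit 9: 1 → 0
  bit 10: 1 → 0
  bit 11: 1 → 0
= 101111010000


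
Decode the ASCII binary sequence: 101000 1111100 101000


Codes (binary): 101000 1111100 101000
Per-code ASCII lookup:
  101000 = 40  (special character) → '('
  1111100 = 124  (special character) → '|'
  101000 = 40  (special character) → '('
= '(|('


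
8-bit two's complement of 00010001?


Original: 00010001
Step 1 - Invert all bits: 11101110
Step 2 - Add 1: 11101110 + 1
= 11101111 (represents -17)


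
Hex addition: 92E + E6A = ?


Align and add column by column (LSB to MSB, each column mod 16 with carry):
  092E
+ 0E6A
  ----
  col 0: E(14) + A(10) + 0 (carry in) = 24 → 8(8), carry out 1
  col 1: 2(2) + 6(6) + 1 (carry in) = 9 → 9(9), carry out 0
  col 2: 9(9) + E(14) + 0 (carry in) = 23 → 7(7), carry out 1
  col 3: 0(0) + 0(0) + 1 (carry in) = 1 → 1(1), carry out 0
Reading digits MSB→LSB: 1798
Strip leading zeros: 1798
= 0x1798


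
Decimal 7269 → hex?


Divide by 16 repeatedly:
7269 ÷ 16 = 454 remainder 5 (5)
454 ÷ 16 = 28 remainder 6 (6)
28 ÷ 16 = 1 remainder 12 (C)
1 ÷ 16 = 0 remainder 1 (1)
Reading remainders bottom-up:
= 0x1C65


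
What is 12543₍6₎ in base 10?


Positional values (base 6):
  3 × 6^0 = 3 × 1 = 3
  4 × 6^1 = 4 × 6 = 24
  5 × 6^2 = 5 × 36 = 180
  2 × 6^3 = 2 × 216 = 432
  1 × 6^4 = 1 × 1296 = 1296
Sum = 3 + 24 + 180 + 432 + 1296
= 1935


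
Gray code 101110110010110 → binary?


Gray code: 101110110010110
MSB stays the same: 1
Each subsequent bit = prev_binary XOR current_gray:
  B[1] = 1 XOR 0 = 1
  B[2] = 1 XOR 1 = 0
  B[3] = 0 XOR 1 = 1
  B[4] = 1 XOR 1 = 0
  B[5] = 0 XOR 0 = 0
  B[6] = 0 XOR 1 = 1
  B[7] = 1 XOR 1 = 0
  B[8] = 0 XOR 0 = 0
  B[9] = 0 XOR 0 = 0
  B[10] = 0 XOR 1 = 1
  B[11] = 1 XOR 0 = 1
  B[12] = 1 XOR 1 = 0
  B[13] = 0 XOR 1 = 1
  B[14] = 1 XOR 0 = 1
= 110100100011011 (26907 decimal)


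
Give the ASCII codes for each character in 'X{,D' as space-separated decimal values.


String: 'X{,D'  (4 characters)
Per-character ASCII lookup:
  'X': uppercase starts at 65: 'X' = 65 + 23 = 88
  '{': special character: '{' = 123
  ',': special character: ',' = 44
  'D': uppercase starts at 65: 'D' = 65 + 3 = 68
= 88 123 44 68


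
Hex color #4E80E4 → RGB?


Hex: #4E80E4
R = 4E₁₆ = 78
G = 80₁₆ = 128
B = E4₁₆ = 228
= RGB(78, 128, 228)


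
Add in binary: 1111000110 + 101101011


Align and add column by column (LSB to MSB, carry propagating):
  01111000110
+ 00101101011
  -----------
  col 0: 0 + 1 + 0 (carry in) = 1 → bit 1, carry out 0
  col 1: 1 + 1 + 0 (carry in) = 2 → bit 0, carry out 1
  col 2: 1 + 0 + 1 (carry in) = 2 → bit 0, carry out 1
  col 3: 0 + 1 + 1 (carry in) = 2 → bit 0, carry out 1
  col 4: 0 + 0 + 1 (carry in) = 1 → bit 1, carry out 0
  col 5: 0 + 1 + 0 (carry in) = 1 → bit 1, carry out 0
  col 6: 1 + 1 + 0 (carry in) = 2 → bit 0, carry out 1
  col 7: 1 + 0 + 1 (carry in) = 2 → bit 0, carry out 1
  col 8: 1 + 1 + 1 (carry in) = 3 → bit 1, carry out 1
  col 9: 1 + 0 + 1 (carry in) = 2 → bit 0, carry out 1
  col 10: 0 + 0 + 1 (carry in) = 1 → bit 1, carry out 0
Reading bits MSB→LSB: 10100110001
Strip leading zeros: 10100110001
= 10100110001


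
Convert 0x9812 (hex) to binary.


Each hex digit → 4 binary bits:
  9 = 1001
  8 = 1000
  1 = 0001
  2 = 0010
Concatenate: 1001 1000 0001 0010
= 1001100000010010


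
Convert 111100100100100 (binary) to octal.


Group into 3-bit groups: 111100100100100
  111 = 7
  100 = 4
  100 = 4
  100 = 4
  100 = 4
= 0o74444


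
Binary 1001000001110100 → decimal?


Positional values:
Bit 2: 1 × 2^2 = 4
Bit 4: 1 × 2^4 = 16
Bit 5: 1 × 2^5 = 32
Bit 6: 1 × 2^6 = 64
Bit 12: 1 × 2^12 = 4096
Bit 15: 1 × 2^15 = 32768
Sum = 4 + 16 + 32 + 64 + 4096 + 32768
= 36980


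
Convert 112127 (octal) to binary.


Each octal digit → 3 binary bits:
  1 = 001
  1 = 001
  2 = 010
  1 = 001
  2 = 010
  7 = 111
Concatenate: 001 001 010 001 010 111
= 001001010001010111


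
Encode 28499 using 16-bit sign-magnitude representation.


Sign bit: 0 (positive)
Magnitude: 28499 = 110111101010011
= 0110111101010011


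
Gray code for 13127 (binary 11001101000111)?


Binary: 11001101000111
Gray code: G = B XOR (B >> 1)
B >> 1 = 01100110100011
11001101000111 XOR 01100110100011:
  1 XOR 0 = 1
  1 XOR 1 = 0
  0 XOR 1 = 1
  0 XOR 0 = 0
  1 XOR 0 = 1
  1 XOR 1 = 0
  0 XOR 1 = 1
  1 XOR 0 = 1
  0 XOR 1 = 1
  0 XOR 0 = 0
  0 XOR 0 = 0
  1 XOR 0 = 1
  1 XOR 1 = 0
  1 XOR 1 = 0
= 10101011100100


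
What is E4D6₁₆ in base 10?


Positional values:
Position 0: 6 × 16^0 = 6 × 1 = 6
Position 1: D × 16^1 = 13 × 16 = 208
Position 2: 4 × 16^2 = 4 × 256 = 1024
Position 3: E × 16^3 = 14 × 4096 = 57344
Sum = 6 + 208 + 1024 + 57344
= 58582


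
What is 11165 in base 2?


Divide by 2 repeatedly:
11165 ÷ 2 = 5582 remainder 1
5582 ÷ 2 = 2791 remainder 0
2791 ÷ 2 = 1395 remainder 1
1395 ÷ 2 = 697 remainder 1
697 ÷ 2 = 348 remainder 1
348 ÷ 2 = 174 remainder 0
174 ÷ 2 = 87 remainder 0
87 ÷ 2 = 43 remainder 1
43 ÷ 2 = 21 remainder 1
21 ÷ 2 = 10 remainder 1
10 ÷ 2 = 5 remainder 0
5 ÷ 2 = 2 remainder 1
2 ÷ 2 = 1 remainder 0
1 ÷ 2 = 0 remainder 1
Reading remainders bottom-up:
= 10101110011101


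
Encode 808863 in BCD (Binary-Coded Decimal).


Each digit → 4-bit binary:
  8 → 1000
  0 → 0000
  8 → 1000
  8 → 1000
  6 → 0110
  3 → 0011
= 1000 0000 1000 1000 0110 0011


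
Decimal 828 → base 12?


Divide by 12 repeatedly:
828 ÷ 12 = 69 remainder 0
69 ÷ 12 = 5 remainder 9
5 ÷ 12 = 0 remainder 5
Reading remainders bottom-up:
= 590


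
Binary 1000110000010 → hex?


Group into 4-bit nibbles: 0001000110000010
  0001 = 1
  0001 = 1
  1000 = 8
  0010 = 2
= 0x1182


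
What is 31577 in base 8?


Divide by 8 repeatedly:
31577 ÷ 8 = 3947 remainder 1
3947 ÷ 8 = 493 remainder 3
493 ÷ 8 = 61 remainder 5
61 ÷ 8 = 7 remainder 5
7 ÷ 8 = 0 remainder 7
Reading remainders bottom-up:
= 0o75531


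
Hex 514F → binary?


Each hex digit → 4 binary bits:
  5 = 0101
  1 = 0001
  4 = 0100
  F = 1111
Concatenate: 0101 0001 0100 1111
= 0101000101001111


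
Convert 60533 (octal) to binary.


Each octal digit → 3 binary bits:
  6 = 110
  0 = 000
  5 = 101
  3 = 011
  3 = 011
Concatenate: 110 000 101 011 011
= 110000101011011


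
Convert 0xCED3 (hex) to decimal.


Positional values:
Position 0: 3 × 16^0 = 3 × 1 = 3
Position 1: D × 16^1 = 13 × 16 = 208
Position 2: E × 16^2 = 14 × 256 = 3584
Position 3: C × 16^3 = 12 × 4096 = 49152
Sum = 3 + 208 + 3584 + 49152
= 52947


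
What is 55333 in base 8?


Divide by 8 repeatedly:
55333 ÷ 8 = 6916 remainder 5
6916 ÷ 8 = 864 remainder 4
864 ÷ 8 = 108 remainder 0
108 ÷ 8 = 13 remainder 4
13 ÷ 8 = 1 remainder 5
1 ÷ 8 = 0 remainder 1
Reading remainders bottom-up:
= 0o154045


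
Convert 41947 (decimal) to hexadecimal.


Divide by 16 repeatedly:
41947 ÷ 16 = 2621 remainder 11 (B)
2621 ÷ 16 = 163 remainder 13 (D)
163 ÷ 16 = 10 remainder 3 (3)
10 ÷ 16 = 0 remainder 10 (A)
Reading remainders bottom-up:
= 0xA3DB


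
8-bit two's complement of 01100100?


Original: 01100100
Step 1 - Invert all bits: 10011011
Step 2 - Add 1: 10011011 + 1
= 10011100 (represents -100)


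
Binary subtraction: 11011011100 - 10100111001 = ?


Align and subtract column by column (LSB to MSB, borrowing when needed):
  11011011100
- 10100111001
  -----------
  col 0: (0 - 0 borrow-in) - 1 → borrow from next column: (0+2) - 1 = 1, borrow out 1
  col 1: (0 - 1 borrow-in) - 0 → borrow from next column: (-1+2) - 0 = 1, borrow out 1
  col 2: (1 - 1 borrow-in) - 0 → 0 - 0 = 0, borrow out 0
  col 3: (1 - 0 borrow-in) - 1 → 1 - 1 = 0, borrow out 0
  col 4: (1 - 0 borrow-in) - 1 → 1 - 1 = 0, borrow out 0
  col 5: (0 - 0 borrow-in) - 1 → borrow from next column: (0+2) - 1 = 1, borrow out 1
  col 6: (1 - 1 borrow-in) - 0 → 0 - 0 = 0, borrow out 0
  col 7: (1 - 0 borrow-in) - 0 → 1 - 0 = 1, borrow out 0
  col 8: (0 - 0 borrow-in) - 1 → borrow from next column: (0+2) - 1 = 1, borrow out 1
  col 9: (1 - 1 borrow-in) - 0 → 0 - 0 = 0, borrow out 0
  col 10: (1 - 0 borrow-in) - 1 → 1 - 1 = 0, borrow out 0
Reading bits MSB→LSB: 00110100011
Strip leading zeros: 110100011
= 110100011


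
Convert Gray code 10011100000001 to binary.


Gray code: 10011100000001
MSB stays the same: 1
Each subsequent bit = prev_binary XOR current_gray:
  B[1] = 1 XOR 0 = 1
  B[2] = 1 XOR 0 = 1
  B[3] = 1 XOR 1 = 0
  B[4] = 0 XOR 1 = 1
  B[5] = 1 XOR 1 = 0
  B[6] = 0 XOR 0 = 0
  B[7] = 0 XOR 0 = 0
  B[8] = 0 XOR 0 = 0
  B[9] = 0 XOR 0 = 0
  B[10] = 0 XOR 0 = 0
  B[11] = 0 XOR 0 = 0
  B[12] = 0 XOR 0 = 0
  B[13] = 0 XOR 1 = 1
= 11101000000001 (14849 decimal)


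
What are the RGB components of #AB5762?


Hex: #AB5762
R = AB₁₆ = 171
G = 57₁₆ = 87
B = 62₁₆ = 98
= RGB(171, 87, 98)


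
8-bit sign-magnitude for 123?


Sign bit: 0 (positive)
Magnitude: 123 = 1111011
= 01111011


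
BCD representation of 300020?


Each digit → 4-bit binary:
  3 → 0011
  0 → 0000
  0 → 0000
  0 → 0000
  2 → 0010
  0 → 0000
= 0011 0000 0000 0000 0010 0000


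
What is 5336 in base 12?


Divide by 12 repeatedly:
5336 ÷ 12 = 444 remainder 8
444 ÷ 12 = 37 remainder 0
37 ÷ 12 = 3 remainder 1
3 ÷ 12 = 0 remainder 3
Reading remainders bottom-up:
= 3108


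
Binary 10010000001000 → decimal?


Positional values:
Bit 3: 1 × 2^3 = 8
Bit 10: 1 × 2^10 = 1024
Bit 13: 1 × 2^13 = 8192
Sum = 8 + 1024 + 8192
= 9224


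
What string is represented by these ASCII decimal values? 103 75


Codes (decimal): 103 75
Per-code ASCII lookup:
  103  (range 97-122: lowercase, 103 - 97 = 6) → 'g'
  75  (range 65-90: uppercase, 75 - 65 = 10) → 'K'
= 'gK'


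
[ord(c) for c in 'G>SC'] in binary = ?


String: 'G>SC'  (4 characters)
Per-character ASCII lookup:
  'G': uppercase starts at 65: 'G' = 65 + 6 = 71 → 1000111
  '>': special character: '>' = 62 → 111110
  'S': uppercase starts at 65: 'S' = 65 + 18 = 83 → 1010011
  'C': uppercase starts at 65: 'C' = 65 + 2 = 67 → 1000011
= 1000111 111110 1010011 1000011


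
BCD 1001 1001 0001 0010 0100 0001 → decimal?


Each 4-bit group → digit:
  1001 → 9
  1001 → 9
  0001 → 1
  0010 → 2
  0100 → 4
  0001 → 1
= 991241


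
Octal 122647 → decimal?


Positional values:
Position 0: 7 × 8^0 = 7
Position 1: 4 × 8^1 = 32
Position 2: 6 × 8^2 = 384
Position 3: 2 × 8^3 = 1024
Position 4: 2 × 8^4 = 8192
Position 5: 1 × 8^5 = 32768
Sum = 7 + 32 + 384 + 1024 + 8192 + 32768
= 42407


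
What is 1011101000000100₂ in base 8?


Group into 3-bit groups: 001011101000000100
  001 = 1
  011 = 3
  101 = 5
  000 = 0
  000 = 0
  100 = 4
= 0o135004


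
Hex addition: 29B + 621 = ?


Align and add column by column (LSB to MSB, each column mod 16 with carry):
  029B
+ 0621
  ----
  col 0: B(11) + 1(1) + 0 (carry in) = 12 → C(12), carry out 0
  col 1: 9(9) + 2(2) + 0 (carry in) = 11 → B(11), carry out 0
  col 2: 2(2) + 6(6) + 0 (carry in) = 8 → 8(8), carry out 0
  col 3: 0(0) + 0(0) + 0 (carry in) = 0 → 0(0), carry out 0
Reading digits MSB→LSB: 08BC
Strip leading zeros: 8BC
= 0x8BC


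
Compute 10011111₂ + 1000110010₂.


Align and add column by column (LSB to MSB, carry propagating):
  00010011111
+ 01000110010
  -----------
  col 0: 1 + 0 + 0 (carry in) = 1 → bit 1, carry out 0
  col 1: 1 + 1 + 0 (carry in) = 2 → bit 0, carry out 1
  col 2: 1 + 0 + 1 (carry in) = 2 → bit 0, carry out 1
  col 3: 1 + 0 + 1 (carry in) = 2 → bit 0, carry out 1
  col 4: 1 + 1 + 1 (carry in) = 3 → bit 1, carry out 1
  col 5: 0 + 1 + 1 (carry in) = 2 → bit 0, carry out 1
  col 6: 0 + 0 + 1 (carry in) = 1 → bit 1, carry out 0
  col 7: 1 + 0 + 0 (carry in) = 1 → bit 1, carry out 0
  col 8: 0 + 0 + 0 (carry in) = 0 → bit 0, carry out 0
  col 9: 0 + 1 + 0 (carry in) = 1 → bit 1, carry out 0
  col 10: 0 + 0 + 0 (carry in) = 0 → bit 0, carry out 0
Reading bits MSB→LSB: 01011010001
Strip leading zeros: 1011010001
= 1011010001


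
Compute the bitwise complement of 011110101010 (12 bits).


Original: 011110101010
Invert all bits:
  bit 0: 0 → 1
  bit 1: 1 → 0
  bit 2: 1 → 0
  bit 3: 1 → 0
  bit 4: 1 → 0
  bit 5: 0 → 1
  bit 6: 1 → 0
  bit 7: 0 → 1
  bit 8: 1 → 0
  bit 9: 0 → 1
  bit 10: 1 → 0
  bit 11: 0 → 1
= 100001010101


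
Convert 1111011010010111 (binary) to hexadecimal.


Group into 4-bit nibbles: 1111011010010111
  1111 = F
  0110 = 6
  1001 = 9
  0111 = 7
= 0xF697


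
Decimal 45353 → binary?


Divide by 2 repeatedly:
45353 ÷ 2 = 22676 remainder 1
22676 ÷ 2 = 11338 remainder 0
11338 ÷ 2 = 5669 remainder 0
5669 ÷ 2 = 2834 remainder 1
2834 ÷ 2 = 1417 remainder 0
1417 ÷ 2 = 708 remainder 1
708 ÷ 2 = 354 remainder 0
354 ÷ 2 = 177 remainder 0
177 ÷ 2 = 88 remainder 1
88 ÷ 2 = 44 remainder 0
44 ÷ 2 = 22 remainder 0
22 ÷ 2 = 11 remainder 0
11 ÷ 2 = 5 remainder 1
5 ÷ 2 = 2 remainder 1
2 ÷ 2 = 1 remainder 0
1 ÷ 2 = 0 remainder 1
Reading remainders bottom-up:
= 1011000100101001


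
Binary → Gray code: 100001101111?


Binary: 100001101111
Gray code: G = B XOR (B >> 1)
B >> 1 = 010000110111
100001101111 XOR 010000110111:
  1 XOR 0 = 1
  0 XOR 1 = 1
  0 XOR 0 = 0
  0 XOR 0 = 0
  0 XOR 0 = 0
  1 XOR 0 = 1
  1 XOR 1 = 0
  0 XOR 1 = 1
  1 XOR 0 = 1
  1 XOR 1 = 0
  1 XOR 1 = 0
  1 XOR 1 = 0
= 110001011000


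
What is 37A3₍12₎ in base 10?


Positional values (base 12):
  3 × 12^0 = 3 × 1 = 3
  A × 12^1 = 10 × 12 = 120
  7 × 12^2 = 7 × 144 = 1008
  3 × 12^3 = 3 × 1728 = 5184
Sum = 3 + 120 + 1008 + 5184
= 6315


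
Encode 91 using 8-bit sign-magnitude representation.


Sign bit: 0 (positive)
Magnitude: 91 = 1011011
= 01011011


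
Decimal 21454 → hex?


Divide by 16 repeatedly:
21454 ÷ 16 = 1340 remainder 14 (E)
1340 ÷ 16 = 83 remainder 12 (C)
83 ÷ 16 = 5 remainder 3 (3)
5 ÷ 16 = 0 remainder 5 (5)
Reading remainders bottom-up:
= 0x53CE


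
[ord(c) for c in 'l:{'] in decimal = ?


String: 'l:{'  (3 characters)
Per-character ASCII lookup:
  'l': lowercase starts at 97: 'l' = 97 + 11 = 108
  ':': special character: ':' = 58
  '{': special character: '{' = 123
= 108 58 123


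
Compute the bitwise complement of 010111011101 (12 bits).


Original: 010111011101
Invert all bits:
  bit 0: 0 → 1
  bit 1: 1 → 0
  bit 2: 0 → 1
  bit 3: 1 → 0
  bit 4: 1 → 0
  bit 5: 1 → 0
  bit 6: 0 → 1
  bit 7: 1 → 0
  bit 8: 1 → 0
  bit 9: 1 → 0
  bit 10: 0 → 1
  bit 11: 1 → 0
= 101000100010


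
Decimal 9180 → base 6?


Divide by 6 repeatedly:
9180 ÷ 6 = 1530 remainder 0
1530 ÷ 6 = 255 remainder 0
255 ÷ 6 = 42 remainder 3
42 ÷ 6 = 7 remainder 0
7 ÷ 6 = 1 remainder 1
1 ÷ 6 = 0 remainder 1
Reading remainders bottom-up:
= 110300


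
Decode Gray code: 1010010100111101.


Gray code: 1010010100111101
MSB stays the same: 1
Each subsequent bit = prev_binary XOR current_gray:
  B[1] = 1 XOR 0 = 1
  B[2] = 1 XOR 1 = 0
  B[3] = 0 XOR 0 = 0
  B[4] = 0 XOR 0 = 0
  B[5] = 0 XOR 1 = 1
  B[6] = 1 XOR 0 = 1
  B[7] = 1 XOR 1 = 0
  B[8] = 0 XOR 0 = 0
  B[9] = 0 XOR 0 = 0
  B[10] = 0 XOR 1 = 1
  B[11] = 1 XOR 1 = 0
  B[12] = 0 XOR 1 = 1
  B[13] = 1 XOR 1 = 0
  B[14] = 0 XOR 0 = 0
  B[15] = 0 XOR 1 = 1
= 1100011000101001 (50729 decimal)


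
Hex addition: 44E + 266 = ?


Align and add column by column (LSB to MSB, each column mod 16 with carry):
  044E
+ 0266
  ----
  col 0: E(14) + 6(6) + 0 (carry in) = 20 → 4(4), carry out 1
  col 1: 4(4) + 6(6) + 1 (carry in) = 11 → B(11), carry out 0
  col 2: 4(4) + 2(2) + 0 (carry in) = 6 → 6(6), carry out 0
  col 3: 0(0) + 0(0) + 0 (carry in) = 0 → 0(0), carry out 0
Reading digits MSB→LSB: 06B4
Strip leading zeros: 6B4
= 0x6B4


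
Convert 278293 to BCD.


Each digit → 4-bit binary:
  2 → 0010
  7 → 0111
  8 → 1000
  2 → 0010
  9 → 1001
  3 → 0011
= 0010 0111 1000 0010 1001 0011


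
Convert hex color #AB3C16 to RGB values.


Hex: #AB3C16
R = AB₁₆ = 171
G = 3C₁₆ = 60
B = 16₁₆ = 22
= RGB(171, 60, 22)


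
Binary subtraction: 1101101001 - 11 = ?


Align and subtract column by column (LSB to MSB, borrowing when needed):
  1101101001
- 0000000011
  ----------
  col 0: (1 - 0 borrow-in) - 1 → 1 - 1 = 0, borrow out 0
  col 1: (0 - 0 borrow-in) - 1 → borrow from next column: (0+2) - 1 = 1, borrow out 1
  col 2: (0 - 1 borrow-in) - 0 → borrow from next column: (-1+2) - 0 = 1, borrow out 1
  col 3: (1 - 1 borrow-in) - 0 → 0 - 0 = 0, borrow out 0
  col 4: (0 - 0 borrow-in) - 0 → 0 - 0 = 0, borrow out 0
  col 5: (1 - 0 borrow-in) - 0 → 1 - 0 = 1, borrow out 0
  col 6: (1 - 0 borrow-in) - 0 → 1 - 0 = 1, borrow out 0
  col 7: (0 - 0 borrow-in) - 0 → 0 - 0 = 0, borrow out 0
  col 8: (1 - 0 borrow-in) - 0 → 1 - 0 = 1, borrow out 0
  col 9: (1 - 0 borrow-in) - 0 → 1 - 0 = 1, borrow out 0
Reading bits MSB→LSB: 1101100110
Strip leading zeros: 1101100110
= 1101100110
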